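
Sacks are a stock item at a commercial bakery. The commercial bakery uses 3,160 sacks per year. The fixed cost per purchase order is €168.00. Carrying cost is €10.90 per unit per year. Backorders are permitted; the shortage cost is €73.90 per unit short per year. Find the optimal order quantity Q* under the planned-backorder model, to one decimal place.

With planned backorders, Q* = √(2DS/H) · √((H+B)/B).
√(2DS/H) = √(2 × 3,160 × 168 / 10.9) = 312.104.
√((H+B)/B) = √((10.9+73.9)/73.9) = 1.0712.
Q* ≈ 334.330.

Q* ≈ 334.3 sacks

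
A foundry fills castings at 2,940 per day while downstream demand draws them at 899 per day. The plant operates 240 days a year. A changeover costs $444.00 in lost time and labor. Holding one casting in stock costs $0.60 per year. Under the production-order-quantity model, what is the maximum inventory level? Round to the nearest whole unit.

Annual demand D = 899 × 240 = 215,760.
Production build-up factor (1 − d/p) = 1 − 899/2,940 = 0.6942.
Q* = √(2DS / (H(1 − d/p))) = √(2 × 215,760 × 444 / (0.6 × 0.6942)).
= √(191,594,880 / 0.4165) ≈ 21447.096.
Maximum inventory = Q*(1 − d/p) = 21447.096 × 0.6942 ≈ 14888.953.

I_max ≈ 14,889 castings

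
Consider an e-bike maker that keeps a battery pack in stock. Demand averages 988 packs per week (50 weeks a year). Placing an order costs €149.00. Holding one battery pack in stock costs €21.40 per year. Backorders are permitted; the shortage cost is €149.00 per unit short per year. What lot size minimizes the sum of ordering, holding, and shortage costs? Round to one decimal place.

Q* ≈ 887.0 packs

Annual demand D = 988 × 50 = 49,400.
With planned backorders, Q* = √(2DS/H) · √((H+B)/B).
√(2DS/H) = √(2 × 49,400 × 149 / 21.4) = 829.401.
√((H+B)/B) = √((21.4+149)/149) = 1.0694.
Q* ≈ 886.965.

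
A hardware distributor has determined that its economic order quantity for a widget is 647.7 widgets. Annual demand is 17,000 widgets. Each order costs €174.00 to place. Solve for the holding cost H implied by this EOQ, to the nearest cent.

Squaring Q* = √(2DS/H) gives Q*² = 2DS/H.
From Q* = √(2DS/H): H = 2DS / Q*² = 2 × 17,000 × 174 / 647.7² = 14.1020.

H ≈ €14.10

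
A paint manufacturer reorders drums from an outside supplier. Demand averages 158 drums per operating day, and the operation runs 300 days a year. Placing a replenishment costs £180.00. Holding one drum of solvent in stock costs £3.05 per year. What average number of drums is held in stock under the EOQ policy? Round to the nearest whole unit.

Average inventory ≈ 1,183 drums

Annual demand D = 158 × 300 = 47,400.
Q* = √(2DS/H) = √(2 × 47,400 × 180 / 3.05) ≈ 2365.32.
Average inventory = Q*/2 ≈ 2365.32 / 2 = 1182.662.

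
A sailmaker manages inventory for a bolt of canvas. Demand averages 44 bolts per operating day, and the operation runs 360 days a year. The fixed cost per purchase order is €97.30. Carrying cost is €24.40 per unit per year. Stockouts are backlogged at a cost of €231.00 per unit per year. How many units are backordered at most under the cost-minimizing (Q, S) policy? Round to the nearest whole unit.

S* ≈ 36 bolts

Annual demand D = 44 × 360 = 15,840.
With planned backorders, Q* = √(2DS/H) · √((H+B)/B).
√(2DS/H) = √(2 × 15,840 × 97.3 / 24.4) = 355.430.
√((H+B)/B) = √((24.4+231)/231) = 1.0515.
Q* ≈ 373.731.
S* = Q* · H/(H+B) = 373.731 × 24.4/255.4 ≈ 35.705.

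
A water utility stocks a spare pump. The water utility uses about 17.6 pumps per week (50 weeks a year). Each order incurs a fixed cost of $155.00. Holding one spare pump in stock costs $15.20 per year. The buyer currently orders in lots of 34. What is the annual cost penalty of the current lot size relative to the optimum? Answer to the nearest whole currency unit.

Annual demand D = 17.6 × 50 = 880.
EOQ = √(2DS/H) = √(2 × 880 × 155 / 15.2) ≈ 133.97.
Cost at Q* = (D/Q*)S + (Q*/2)H = √(2DSH) ≈ $2,036.31.
Cost at Q = 34: (880/34)×155 + (34/2)×15.2 = $4,011.76 + $258.40 = $4,270.16.
Excess = $4,270.16 − $2,036.31 = $2,233.85.

Extra cost ≈ $2,234 per year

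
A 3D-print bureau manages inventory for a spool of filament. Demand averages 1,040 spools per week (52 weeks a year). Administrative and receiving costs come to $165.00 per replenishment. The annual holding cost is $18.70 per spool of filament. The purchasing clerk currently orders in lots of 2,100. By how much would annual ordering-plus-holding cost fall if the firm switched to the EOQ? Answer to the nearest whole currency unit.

Annual demand D = 1,040 × 52 = 54,080.
EOQ = √(2DS/H) = √(2 × 54,080 × 165 / 18.7) ≈ 976.91.
Cost at Q* = (D/Q*)S + (Q*/2)H = √(2DSH) ≈ $18,268.22.
Cost at Q = 2,100: (54,080/2,100)×165 + (2,100/2)×18.7 = $4,249.14 + $19,635.00 = $23,884.14.
Excess = $23,884.14 − $18,268.22 = $5,615.93.

Extra cost ≈ $5,616 per year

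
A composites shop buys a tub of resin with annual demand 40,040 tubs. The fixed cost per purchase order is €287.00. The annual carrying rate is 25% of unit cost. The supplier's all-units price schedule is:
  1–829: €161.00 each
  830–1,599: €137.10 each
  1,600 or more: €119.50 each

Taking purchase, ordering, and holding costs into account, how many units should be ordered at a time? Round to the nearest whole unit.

Q* ≈ 1,600 tubs

Holding cost per unit per year at price C is H = 0.25·C.
Candidates are each tier's EOQ (if it falls in that tier) and each price-break quantity.
EOQ at €161.00 = 755.6 (feasible in tier 1): TC = 40,040×€161.00 + (40,040/755.6)×287 + (755.6/2)×0.25×€161.00 = €6,476,854.87.
EOQ at €137.10 = 818.9 < 830, so use break Q=830: TC = 40,040×€137.10 + (40,040/830.0)×287 + (830.0/2)×0.25×€137.10 = €5,517,553.28.
EOQ at €119.50 = 877.1 < 1600, so use break Q=1600: TC = 40,040×€119.50 + (40,040/1600.0)×287 + (1600.0/2)×0.25×€119.50 = €4,815,862.17.
Lowest total cost is €4,815,862.17 at Q = 1600.0.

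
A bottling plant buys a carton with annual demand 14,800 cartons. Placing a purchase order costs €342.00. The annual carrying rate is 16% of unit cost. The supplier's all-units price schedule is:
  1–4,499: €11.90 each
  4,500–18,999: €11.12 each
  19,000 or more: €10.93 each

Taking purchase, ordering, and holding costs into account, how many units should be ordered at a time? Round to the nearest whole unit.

Holding cost per unit per year at price C is H = 0.16·C.
For each price level, check whether its EOQ is feasible; otherwise the best quantity at that price is the breakpoint.
EOQ at €11.90 = 2305.8 (feasible in tier 1): TC = 14,800×€11.90 + (14,800/2305.8)×342 + (2305.8/2)×0.16×€11.90 = €180,510.28.
EOQ at €11.12 = 2385.3 < 4500, so use break Q=4500: TC = 14,800×€11.12 + (14,800/4500.0)×342 + (4500.0/2)×0.16×€11.12 = €169,704.00.
EOQ at €10.93 = 2406.0 < 19000, so use break Q=19000: TC = 14,800×€10.93 + (14,800/19000.0)×342 + (19000.0/2)×0.16×€10.93 = €178,644.00.
Lowest total cost is €169,704.00 at Q = 4500.0.

Q* ≈ 4,500 cartons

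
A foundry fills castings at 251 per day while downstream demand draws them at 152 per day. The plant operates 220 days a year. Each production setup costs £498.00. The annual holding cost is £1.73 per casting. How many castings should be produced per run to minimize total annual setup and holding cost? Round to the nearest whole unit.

Q* ≈ 6,986 castings

Annual demand D = 152 × 220 = 33,440.
Production build-up factor (1 − d/p) = 1 − 152/251 = 0.3944.
Q* = √(2DS / (H(1 − d/p))) = √(2 × 33,440 × 498 / (1.73 × 0.3944)).
= √(33,306,240 / 0.6824) ≈ 6986.490.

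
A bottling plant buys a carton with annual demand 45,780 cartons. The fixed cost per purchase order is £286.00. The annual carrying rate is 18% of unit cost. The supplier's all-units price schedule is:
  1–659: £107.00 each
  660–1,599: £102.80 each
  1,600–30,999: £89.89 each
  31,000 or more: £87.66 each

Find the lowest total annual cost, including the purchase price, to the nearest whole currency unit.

Holding cost per unit per year at price C is H = 0.18·C.
Evaluate total cost at each tier's feasible EOQ or, if the EOQ is below the tier, at the tier's minimum quantity.
Tier 1 (£107.00): EOQ = 1166.0 exceeds tier's upper bound 659, so this tier is dominated.
EOQ at £102.80 = 1189.6 (feasible in tier 2): TC = 45,780×£102.80 + (45,780/1189.6)×286 + (1189.6/2)×0.18×£102.80 = £4,728,196.47.
EOQ at £89.89 = 1272.2 < 1600, so use break Q=1600: TC = 45,780×£89.89 + (45,780/1600.0)×286 + (1600.0/2)×0.18×£89.89 = £4,136,291.54.
EOQ at £87.66 = 1288.2 < 31000, so use break Q=31000: TC = 45,780×£87.66 + (45,780/31000.0)×286 + (31000.0/2)×0.18×£87.66 = £4,258,068.56.
Lowest total cost among the candidates is at Q = 1600.0.

TC* ≈ £4,136,292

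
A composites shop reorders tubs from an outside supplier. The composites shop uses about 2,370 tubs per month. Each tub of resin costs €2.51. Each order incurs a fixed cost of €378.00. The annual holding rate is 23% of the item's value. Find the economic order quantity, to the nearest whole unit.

Annual demand D = 2,370 × 12 = 28,440.
Holding cost H = 0.23 × €2.51 = €0.5773 per unit per year.
EOQ = √(2DS / H) = √(2 × 28,440 × 378 / 0.5773).
= √(21,500,640 / 0.5773) = √37,243,443.6168 ≈ 6102.741.

Q* ≈ 6,103 tubs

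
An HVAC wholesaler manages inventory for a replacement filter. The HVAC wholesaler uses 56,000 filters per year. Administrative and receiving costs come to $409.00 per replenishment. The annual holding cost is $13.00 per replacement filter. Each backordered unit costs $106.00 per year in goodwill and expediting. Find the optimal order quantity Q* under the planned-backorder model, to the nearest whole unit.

Q* ≈ 1,989 filters

With planned backorders, Q* = √(2DS/H) · √((H+B)/B).
√(2DS/H) = √(2 × 56,000 × 409 / 13) = 1877.150.
√((H+B)/B) = √((13+106)/106) = 1.0595.
Q* ≈ 1988.930.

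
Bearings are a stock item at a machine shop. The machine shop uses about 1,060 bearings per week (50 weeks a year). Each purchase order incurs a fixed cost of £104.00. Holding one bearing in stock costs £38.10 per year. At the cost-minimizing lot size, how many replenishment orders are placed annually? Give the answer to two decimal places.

Annual demand D = 1,060 × 50 = 53,000.
Q* = √(2DS/H) = √(2 × 53,000 × 104 / 38.1) ≈ 537.91.
Orders per year = D / Q* = 53,000 / 537.91 ≈ 98.530.

N ≈ 98.53 orders per year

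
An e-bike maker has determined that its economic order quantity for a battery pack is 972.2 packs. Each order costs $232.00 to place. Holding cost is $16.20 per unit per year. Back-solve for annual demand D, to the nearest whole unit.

D ≈ 33,000 packs per year

Invert the EOQ relation Q*² = 2DS/H.
From Q* = √(2DS/H): D = Q*²H / (2S) = 972.2² × 16.2 / (2 × 232) = 32999.569.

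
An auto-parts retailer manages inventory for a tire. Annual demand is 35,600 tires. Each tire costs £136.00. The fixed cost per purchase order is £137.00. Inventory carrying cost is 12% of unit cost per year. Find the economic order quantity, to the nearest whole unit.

Holding cost H = 0.12 × £136.00 = £16.3200 per unit per year.
EOQ = √(2DS / H) = √(2 × 35,600 × 137 / 16.32).
= √(9,754,400 / 16.32) = √597,696.0784 ≈ 773.108.

Q* ≈ 773 tires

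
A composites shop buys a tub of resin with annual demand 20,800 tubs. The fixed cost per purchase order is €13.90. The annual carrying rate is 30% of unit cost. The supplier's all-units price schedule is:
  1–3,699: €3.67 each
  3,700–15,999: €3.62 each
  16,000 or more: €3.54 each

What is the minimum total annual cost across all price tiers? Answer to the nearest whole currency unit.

TC* ≈ €77,134

Holding cost per unit per year at price C is H = 0.30·C.
Candidates are each tier's EOQ (if it falls in that tier) and each price-break quantity.
EOQ at €3.67 = 724.7 (feasible in tier 1): TC = 20,800×€3.67 + (20,800/724.7)×13.9 + (724.7/2)×0.30×€3.67 = €77,133.90.
EOQ at €3.62 = 729.7 < 3700, so use break Q=3700: TC = 20,800×€3.62 + (20,800/3700.0)×13.9 + (3700.0/2)×0.30×€3.62 = €77,383.24.
EOQ at €3.54 = 737.9 < 16000, so use break Q=16000: TC = 20,800×€3.54 + (20,800/16000.0)×13.9 + (16000.0/2)×0.30×€3.54 = €82,146.07.
Lowest total cost among the candidates is at Q = 724.7.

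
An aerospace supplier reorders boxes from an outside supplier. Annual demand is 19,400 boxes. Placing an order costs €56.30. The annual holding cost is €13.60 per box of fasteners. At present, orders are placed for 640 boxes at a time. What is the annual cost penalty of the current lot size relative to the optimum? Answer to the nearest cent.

EOQ = √(2DS/H) = √(2 × 19,400 × 56.3 / 13.6) ≈ 400.77.
Cost at Q* = (D/Q*)S + (Q*/2)H = √(2DSH) ≈ €5,450.54.
Cost at Q = 640: (19,400/640)×56.3 + (640/2)×13.6 = €1,706.59 + €4,352.00 = €6,058.59.
Excess = €6,058.59 − €5,450.54 = €608.05.

Extra cost ≈ €608.05 per year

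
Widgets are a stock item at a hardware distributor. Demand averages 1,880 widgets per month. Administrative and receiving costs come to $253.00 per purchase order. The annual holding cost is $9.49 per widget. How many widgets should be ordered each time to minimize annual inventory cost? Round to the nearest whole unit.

Q* ≈ 1,097 widgets

Annual demand D = 1,880 × 12 = 22,560.
EOQ = √(2DS / H) = √(2 × 22,560 × 253 / 9.49).
= √(11,415,360 / 9.49) = √1,202,883.0348 ≈ 1096.760.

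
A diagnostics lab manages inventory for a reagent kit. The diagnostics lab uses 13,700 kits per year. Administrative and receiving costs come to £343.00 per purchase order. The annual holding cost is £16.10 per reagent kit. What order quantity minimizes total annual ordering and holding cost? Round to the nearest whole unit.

Q* ≈ 764 kits

EOQ = √(2DS / H) = √(2 × 13,700 × 343 / 16.1).
= √(9,398,200 / 16.1) = √583,739.1304 ≈ 764.028.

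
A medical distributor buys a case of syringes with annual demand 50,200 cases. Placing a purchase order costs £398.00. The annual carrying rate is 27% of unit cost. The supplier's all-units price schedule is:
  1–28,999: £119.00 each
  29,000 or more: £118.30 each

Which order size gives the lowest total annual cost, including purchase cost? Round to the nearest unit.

Q* ≈ 1,115 cases

Holding cost per unit per year at price C is H = 0.27·C.
For each price level, check whether its EOQ is feasible; otherwise the best quantity at that price is the breakpoint.
EOQ at £119.00 = 1115.2 (feasible in tier 1): TC = 50,200×£119.00 + (50,200/1115.2)×398 + (1115.2/2)×0.27×£119.00 = £6,009,631.40.
EOQ at £118.30 = 1118.5 < 29000, so use break Q=29000: TC = 50,200×£118.30 + (50,200/29000.0)×398 + (29000.0/2)×0.27×£118.30 = £6,402,493.45.
Lowest total cost is £6,009,631.40 at Q = 1115.2.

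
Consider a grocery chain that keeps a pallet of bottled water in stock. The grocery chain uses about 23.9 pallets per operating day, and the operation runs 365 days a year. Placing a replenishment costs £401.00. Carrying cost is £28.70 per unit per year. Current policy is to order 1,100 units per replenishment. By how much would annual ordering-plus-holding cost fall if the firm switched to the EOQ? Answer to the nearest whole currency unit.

Annual demand D = 23.9 × 365 = 8,723.5.
EOQ = √(2DS/H) = √(2 × 8,723.5 × 401 / 28.7) ≈ 493.73.
Cost at Q* = (D/Q*)S + (Q*/2)H = √(2DSH) ≈ £14,170.12.
Cost at Q = 1,100: (8,723.5/1,100)×401 + (1,100/2)×28.7 = £3,180.11 + £15,785.00 = £18,965.11.
Excess = £18,965.11 − £14,170.12 = £4,794.99.

Extra cost ≈ £4,795 per year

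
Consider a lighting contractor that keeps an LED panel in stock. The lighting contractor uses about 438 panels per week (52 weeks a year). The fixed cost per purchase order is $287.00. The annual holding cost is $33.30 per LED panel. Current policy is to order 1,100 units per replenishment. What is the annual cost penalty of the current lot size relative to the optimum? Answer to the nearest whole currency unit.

Extra cost ≈ $3,393 per year

Annual demand D = 438 × 52 = 22,776.
EOQ = √(2DS/H) = √(2 × 22,776 × 287 / 33.3) ≈ 626.57.
Cost at Q* = (D/Q*)S + (Q*/2)H = √(2DSH) ≈ $20,864.92.
Cost at Q = 1,100: (22,776/1,100)×287 + (1,100/2)×33.3 = $5,942.47 + $18,315.00 = $24,257.47.
Excess = $24,257.47 − $20,864.92 = $3,392.54.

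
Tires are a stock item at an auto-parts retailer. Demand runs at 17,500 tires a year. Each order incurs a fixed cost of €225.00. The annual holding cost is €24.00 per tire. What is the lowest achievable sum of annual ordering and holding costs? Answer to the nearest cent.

Q* = √(2DS/H) = √(2 × 17,500 × 225 / 24) ≈ 572.82.
At Q*, ordering cost (D/Q*)S equals holding cost (Q*/2)H, each = √(DSH/2).
Minimum total = √(2DSH) = √(2 × 17,500 × 225 × 24) ≈ 13747.727.

TC* ≈ €13,747.73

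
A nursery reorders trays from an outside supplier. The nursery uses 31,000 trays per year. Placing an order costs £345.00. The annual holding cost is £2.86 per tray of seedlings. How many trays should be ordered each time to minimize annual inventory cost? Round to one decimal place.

EOQ = √(2DS / H) = √(2 × 31,000 × 345 / 2.86).
= √(21,390,000 / 2.86) = √7,479,020.979 ≈ 2734.780.

Q* ≈ 2,734.8 trays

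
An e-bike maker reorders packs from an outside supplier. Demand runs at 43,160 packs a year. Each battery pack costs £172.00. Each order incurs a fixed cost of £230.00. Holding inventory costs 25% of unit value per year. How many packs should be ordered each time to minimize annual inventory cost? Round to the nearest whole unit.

Q* ≈ 679 packs

Holding cost H = 0.25 × £172.00 = £43.0000 per unit per year.
EOQ = √(2DS / H) = √(2 × 43,160 × 230 / 43).
= √(19,853,600 / 43) = √461,711.6279 ≈ 679.494.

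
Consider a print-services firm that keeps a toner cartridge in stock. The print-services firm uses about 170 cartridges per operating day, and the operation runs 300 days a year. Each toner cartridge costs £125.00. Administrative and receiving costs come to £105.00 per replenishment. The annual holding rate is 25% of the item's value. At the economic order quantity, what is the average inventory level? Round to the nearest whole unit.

Average inventory ≈ 293 cartridges

Annual demand D = 170 × 300 = 51,000.
Holding cost H = 0.25 × £125.00 = £31.2500 per unit per year.
Q* = √(2DS/H) = √(2 × 51,000 × 105 / 31.25) ≈ 585.42.
Average inventory = Q*/2 ≈ 585.42 / 2 = 292.711.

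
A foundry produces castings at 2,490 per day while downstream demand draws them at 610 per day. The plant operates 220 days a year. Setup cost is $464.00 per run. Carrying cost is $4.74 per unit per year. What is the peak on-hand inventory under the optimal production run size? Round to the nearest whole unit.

I_max ≈ 4,454 castings

Annual demand D = 610 × 220 = 134,200.
Production build-up factor (1 − d/p) = 1 − 610/2,490 = 0.7550.
Q* = √(2DS / (H(1 − d/p))) = √(2 × 134,200 × 464 / (4.74 × 0.7550)).
= √(124,537,600 / 3.5788) ≈ 5899.047.
Maximum inventory = Q*(1 − d/p) = 5899.047 × 0.7550 ≈ 4453.899.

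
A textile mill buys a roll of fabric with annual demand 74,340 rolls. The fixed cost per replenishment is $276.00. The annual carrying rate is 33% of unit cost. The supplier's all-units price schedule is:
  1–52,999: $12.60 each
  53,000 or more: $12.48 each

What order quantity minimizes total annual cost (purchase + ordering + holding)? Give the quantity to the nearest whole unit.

Holding cost per unit per year at price C is H = 0.33·C.
Candidates are each tier's EOQ (if it falls in that tier) and each price-break quantity.
EOQ at $12.60 = 3141.5 (feasible in tier 1): TC = 74,340×$12.60 + (74,340/3141.5)×276 + (3141.5/2)×0.33×$12.60 = $949,746.40.
EOQ at $12.48 = 3156.6 < 53000, so use break Q=53000: TC = 74,340×$12.48 + (74,340/53000.0)×276 + (53000.0/2)×0.33×$12.48 = $1,037,287.93.
Lowest total cost is $949,746.40 at Q = 3141.5.

Q* ≈ 3,142 rolls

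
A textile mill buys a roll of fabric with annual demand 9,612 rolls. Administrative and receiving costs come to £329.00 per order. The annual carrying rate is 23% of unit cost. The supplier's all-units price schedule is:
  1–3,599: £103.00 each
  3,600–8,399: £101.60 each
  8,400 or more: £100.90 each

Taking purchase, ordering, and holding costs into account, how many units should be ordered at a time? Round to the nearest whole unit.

Holding cost per unit per year at price C is H = 0.23·C.
Candidates are each tier's EOQ (if it falls in that tier) and each price-break quantity.
EOQ at £103.00 = 516.7 (feasible in tier 1): TC = 9,612×£103.00 + (9,612/516.7)×329 + (516.7/2)×0.23×£103.00 = £1,002,276.59.
EOQ at £101.60 = 520.2 < 3600, so use break Q=3600: TC = 9,612×£101.60 + (9,612/3600.0)×329 + (3600.0/2)×0.23×£101.60 = £1,019,520.03.
EOQ at £100.90 = 522.0 < 8400, so use break Q=8400: TC = 9,612×£100.90 + (9,612/8400.0)×329 + (8400.0/2)×0.23×£100.90 = £1,067,696.67.
Lowest total cost is £1,002,276.59 at Q = 516.7.

Q* ≈ 517 rolls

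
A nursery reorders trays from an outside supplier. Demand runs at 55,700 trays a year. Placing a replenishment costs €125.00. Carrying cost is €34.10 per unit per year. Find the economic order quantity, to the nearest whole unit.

Q* ≈ 639 trays

EOQ = √(2DS / H) = √(2 × 55,700 × 125 / 34.1).
= √(13,925,000 / 34.1) = √408,357.7713 ≈ 639.029.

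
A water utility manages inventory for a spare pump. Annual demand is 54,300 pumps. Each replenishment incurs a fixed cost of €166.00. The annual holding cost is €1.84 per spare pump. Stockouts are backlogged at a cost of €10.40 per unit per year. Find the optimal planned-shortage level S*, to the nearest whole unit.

S* ≈ 510 pumps

With planned backorders, Q* = √(2DS/H) · √((H+B)/B).
√(2DS/H) = √(2 × 54,300 × 166 / 1.84) = 3130.113.
√((H+B)/B) = √((1.84+10.4)/10.4) = 1.0849.
Q* ≈ 3395.737.
S* = Q* · H/(H+B) = 3395.737 × 1.84/12.24 ≈ 510.470.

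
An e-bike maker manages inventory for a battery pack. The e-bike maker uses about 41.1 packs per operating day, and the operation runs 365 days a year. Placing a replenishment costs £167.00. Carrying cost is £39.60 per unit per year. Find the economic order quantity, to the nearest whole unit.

Annual demand D = 41.1 × 365 = 15,001.5.
EOQ = √(2DS / H) = √(2 × 15,001.5 × 167 / 39.6).
= √(5,010,501 / 39.6) = √126,527.803 ≈ 355.707.

Q* ≈ 356 packs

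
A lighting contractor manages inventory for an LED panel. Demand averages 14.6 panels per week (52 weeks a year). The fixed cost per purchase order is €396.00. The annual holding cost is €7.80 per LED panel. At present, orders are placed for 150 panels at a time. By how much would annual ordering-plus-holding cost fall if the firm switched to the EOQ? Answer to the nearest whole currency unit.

Extra cost ≈ €424 per year

Annual demand D = 14.6 × 52 = 759.2.
EOQ = √(2DS/H) = √(2 × 759.2 × 396 / 7.8) ≈ 277.65.
Cost at Q* = (D/Q*)S + (Q*/2)H = √(2DSH) ≈ €2,165.65.
Cost at Q = 150: (759.2/150)×396 + (150/2)×7.8 = €2,004.29 + €585.00 = €2,589.29.
Excess = €2,589.29 − €2,165.65 = €423.64.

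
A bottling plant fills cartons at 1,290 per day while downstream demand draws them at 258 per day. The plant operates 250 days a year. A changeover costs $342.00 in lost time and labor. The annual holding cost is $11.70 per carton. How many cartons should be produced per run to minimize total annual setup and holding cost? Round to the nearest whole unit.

Annual demand D = 258 × 250 = 64,500.
Production build-up factor (1 − d/p) = 1 − 258/1,290 = 0.8000.
Q* = √(2DS / (H(1 − d/p))) = √(2 × 64,500 × 342 / (11.7 × 0.8000)).
= √(44,118,000 / 9.36) ≈ 2171.051.

Q* ≈ 2,171 cartons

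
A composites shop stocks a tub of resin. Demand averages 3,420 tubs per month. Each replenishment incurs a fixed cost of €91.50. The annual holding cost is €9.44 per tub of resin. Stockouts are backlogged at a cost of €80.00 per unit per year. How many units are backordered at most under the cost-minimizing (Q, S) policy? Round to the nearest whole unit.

S* ≈ 100 tubs

Annual demand D = 3,420 × 12 = 41,040.
With planned backorders, Q* = √(2DS/H) · √((H+B)/B).
√(2DS/H) = √(2 × 41,040 × 91.5 / 9.44) = 891.956.
√((H+B)/B) = √((9.44+80)/80) = 1.0574.
Q* ≈ 943.114.
S* = Q* · H/(H+B) = 943.114 × 9.44/89.44 ≈ 99.542.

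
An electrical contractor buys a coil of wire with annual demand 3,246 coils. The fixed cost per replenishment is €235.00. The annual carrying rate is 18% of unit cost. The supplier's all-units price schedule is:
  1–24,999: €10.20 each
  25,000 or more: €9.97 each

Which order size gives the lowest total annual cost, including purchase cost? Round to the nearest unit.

Holding cost per unit per year at price C is H = 0.18·C.
Candidates are each tier's EOQ (if it falls in that tier) and each price-break quantity.
EOQ at €10.20 = 911.6 (feasible in tier 1): TC = 3,246×€10.20 + (3,246/911.6)×235 + (911.6/2)×0.18×€10.20 = €34,782.83.
EOQ at €9.97 = 922.0 < 25000, so use break Q=25000: TC = 3,246×€9.97 + (3,246/25000.0)×235 + (25000.0/2)×0.18×€9.97 = €54,825.63.
Lowest total cost is €34,782.83 at Q = 911.6.

Q* ≈ 912 coils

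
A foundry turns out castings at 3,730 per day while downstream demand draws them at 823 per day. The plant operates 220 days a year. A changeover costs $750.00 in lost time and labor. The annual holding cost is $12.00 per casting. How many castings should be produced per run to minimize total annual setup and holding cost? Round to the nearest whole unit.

Annual demand D = 823 × 220 = 181,060.
Production build-up factor (1 − d/p) = 1 − 823/3,730 = 0.7794.
Q* = √(2DS / (H(1 − d/p))) = √(2 × 181,060 × 750 / (12 × 0.7794)).
= √(271,590,000 / 9.3523) ≈ 5388.876.

Q* ≈ 5,389 castings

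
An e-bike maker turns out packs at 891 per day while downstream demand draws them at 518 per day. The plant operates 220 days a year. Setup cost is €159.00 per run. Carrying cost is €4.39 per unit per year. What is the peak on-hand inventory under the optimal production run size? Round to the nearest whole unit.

Annual demand D = 518 × 220 = 113,960.
Production build-up factor (1 − d/p) = 1 − 518/891 = 0.4186.
Q* = √(2DS / (H(1 − d/p))) = √(2 × 113,960 × 159 / (4.39 × 0.4186)).
= √(36,239,280 / 1.8378) ≈ 4440.603.
Maximum inventory = Q*(1 − d/p) = 4440.603 × 0.4186 ≈ 1858.973.

I_max ≈ 1,859 packs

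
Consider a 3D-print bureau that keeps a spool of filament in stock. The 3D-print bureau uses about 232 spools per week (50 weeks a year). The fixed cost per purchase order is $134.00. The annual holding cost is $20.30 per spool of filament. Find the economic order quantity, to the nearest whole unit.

Q* ≈ 391 spools

Annual demand D = 232 × 50 = 11,600.
EOQ = √(2DS / H) = √(2 × 11,600 × 134 / 20.3).
= √(3,108,800 / 20.3) = √153,142.8571 ≈ 391.335.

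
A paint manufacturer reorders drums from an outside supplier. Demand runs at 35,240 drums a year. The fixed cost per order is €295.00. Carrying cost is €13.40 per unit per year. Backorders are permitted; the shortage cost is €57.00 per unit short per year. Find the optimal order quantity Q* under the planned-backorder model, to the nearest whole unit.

Q* ≈ 1,384 drums

With planned backorders, Q* = √(2DS/H) · √((H+B)/B).
√(2DS/H) = √(2 × 35,240 × 295 / 13.4) = 1245.637.
√((H+B)/B) = √((13.4+57)/57) = 1.1113.
Q* ≈ 1384.333.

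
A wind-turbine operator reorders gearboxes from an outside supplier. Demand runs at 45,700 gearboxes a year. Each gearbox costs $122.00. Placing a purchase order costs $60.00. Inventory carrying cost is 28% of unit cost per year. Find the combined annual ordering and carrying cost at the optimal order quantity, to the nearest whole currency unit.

TC* ≈ $13,687

Holding cost H = 0.28 × $122.00 = $34.1600 per unit per year.
The optimal lot size = √(2DS/H) = √(2 × 45,700 × 60 / 34.16) ≈ 400.67.
At Q*, ordering cost (D/Q*)S equals holding cost (Q*/2)H, each = √(DSH/2).
Minimum total = √(2DSH) = √(2 × 45,700 × 60 × 34.16) ≈ 13686.981.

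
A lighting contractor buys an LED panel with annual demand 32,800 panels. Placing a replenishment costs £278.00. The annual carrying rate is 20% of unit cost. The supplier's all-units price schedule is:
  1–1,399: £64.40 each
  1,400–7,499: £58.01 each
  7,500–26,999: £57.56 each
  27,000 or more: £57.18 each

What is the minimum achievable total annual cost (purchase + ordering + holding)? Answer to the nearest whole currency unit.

Holding cost per unit per year at price C is H = 0.20·C.
Candidates are each tier's EOQ (if it falls in that tier) and each price-break quantity.
EOQ at £64.40 = 1189.9 (feasible in tier 1): TC = 32,800×£64.40 + (32,800/1189.9)×278 + (1189.9/2)×0.20×£64.40 = £2,127,646.12.
EOQ at £58.01 = 1253.7 < 1400, so use break Q=1400: TC = 32,800×£58.01 + (32,800/1400.0)×278 + (1400.0/2)×0.20×£58.01 = £1,917,362.54.
EOQ at £57.56 = 1258.6 < 7500, so use break Q=7500: TC = 32,800×£57.56 + (32,800/7500.0)×278 + (7500.0/2)×0.20×£57.56 = £1,932,353.79.
EOQ at £57.18 = 1262.8 < 27000, so use break Q=27000: TC = 32,800×£57.18 + (32,800/27000.0)×278 + (27000.0/2)×0.20×£57.18 = £2,030,227.72.
Lowest total cost among the candidates is at Q = 1400.0.

TC* ≈ £1,917,363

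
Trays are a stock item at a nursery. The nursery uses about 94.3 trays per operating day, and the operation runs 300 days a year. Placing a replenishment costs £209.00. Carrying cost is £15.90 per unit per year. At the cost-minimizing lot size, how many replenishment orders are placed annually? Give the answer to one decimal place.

Annual demand D = 94.3 × 300 = 28,290.
The optimal lot size = √(2DS/H) = √(2 × 28,290 × 209 / 15.9) ≈ 862.39.
Orders per year = D / Q* = 28,290 / 862.39 ≈ 32.804.

N ≈ 32.8 orders per year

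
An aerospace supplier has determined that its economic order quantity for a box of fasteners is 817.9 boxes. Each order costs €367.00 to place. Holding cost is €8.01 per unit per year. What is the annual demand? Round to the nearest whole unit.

D ≈ 7,300 boxes per year

Invert the EOQ relation Q*² = 2DS/H.
From Q* = √(2DS/H): D = Q*²H / (2S) = 817.9² × 8.01 / (2 × 367) = 7300.236.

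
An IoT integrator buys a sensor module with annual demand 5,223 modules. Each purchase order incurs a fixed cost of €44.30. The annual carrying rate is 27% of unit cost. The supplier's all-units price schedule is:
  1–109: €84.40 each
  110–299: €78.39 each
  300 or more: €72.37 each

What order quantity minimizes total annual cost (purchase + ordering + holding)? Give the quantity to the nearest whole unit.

Holding cost per unit per year at price C is H = 0.27·C.
Evaluate total cost at each tier's feasible EOQ or, if the EOQ is below the tier, at the tier's minimum quantity.
Tier 1 (€84.40): EOQ = 142.5 exceeds tier's upper bound 109, so this tier is dominated.
EOQ at €78.39 = 147.9 (feasible in tier 2): TC = 5,223×€78.39 + (5,223/147.9)×44.3 + (147.9/2)×0.27×€78.39 = €412,560.57.
EOQ at €72.37 = 153.9 < 300, so use break Q=300: TC = 5,223×€72.37 + (5,223/300.0)×44.3 + (300.0/2)×0.27×€72.37 = €381,690.76.
Lowest total cost is €381,690.76 at Q = 300.0.

Q* ≈ 300 modules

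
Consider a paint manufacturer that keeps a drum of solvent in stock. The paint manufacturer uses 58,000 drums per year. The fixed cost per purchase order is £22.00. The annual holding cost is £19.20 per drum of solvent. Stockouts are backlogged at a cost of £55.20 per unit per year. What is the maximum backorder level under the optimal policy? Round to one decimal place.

With planned backorders, Q* = √(2DS/H) · √((H+B)/B).
√(2DS/H) = √(2 × 58,000 × 22 / 19.2) = 364.577.
√((H+B)/B) = √((19.2+55.2)/55.2) = 1.1610.
Q* ≈ 423.259.
S* = Q* · H/(H+B) = 423.259 × 19.2/74.4 ≈ 109.228.

S* ≈ 109.2 drums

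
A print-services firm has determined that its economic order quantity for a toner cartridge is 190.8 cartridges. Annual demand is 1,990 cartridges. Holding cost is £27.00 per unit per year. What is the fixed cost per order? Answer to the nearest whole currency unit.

S ≈ £247

The basic EOQ model gives Q* = √(2DS/H); rearrange for the unknown.
From Q* = √(2DS/H): S = Q*²H / (2D) = 190.8² × 27 / (2 × 1,990) = 246.9662.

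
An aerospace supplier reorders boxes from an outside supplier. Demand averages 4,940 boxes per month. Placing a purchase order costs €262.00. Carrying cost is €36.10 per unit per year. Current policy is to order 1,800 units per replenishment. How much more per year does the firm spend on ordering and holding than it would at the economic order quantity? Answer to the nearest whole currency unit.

Extra cost ≈ €7,632 per year

Annual demand D = 4,940 × 12 = 59,280.
EOQ = √(2DS/H) = √(2 × 59,280 × 262 / 36.1) ≈ 927.61.
Cost at Q* = (D/Q*)S + (Q*/2)H = √(2DSH) ≈ €33,486.78.
Cost at Q = 1,800: (59,280/1,800)×262 + (1,800/2)×36.1 = €8,628.53 + €32,490.00 = €41,118.53.
Excess = €41,118.53 − €33,486.78 = €7,631.76.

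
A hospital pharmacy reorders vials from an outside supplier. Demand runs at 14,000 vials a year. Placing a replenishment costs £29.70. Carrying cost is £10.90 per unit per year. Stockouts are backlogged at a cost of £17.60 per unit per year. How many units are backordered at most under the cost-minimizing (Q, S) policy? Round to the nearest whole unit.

S* ≈ 134 vials

With planned backorders, Q* = √(2DS/H) · √((H+B)/B).
√(2DS/H) = √(2 × 14,000 × 29.7 / 10.9) = 276.213.
√((H+B)/B) = √((10.9+17.6)/17.6) = 1.2725.
Q* ≈ 351.488.
S* = Q* · H/(H+B) = 351.488 × 10.9/28.5 ≈ 134.429.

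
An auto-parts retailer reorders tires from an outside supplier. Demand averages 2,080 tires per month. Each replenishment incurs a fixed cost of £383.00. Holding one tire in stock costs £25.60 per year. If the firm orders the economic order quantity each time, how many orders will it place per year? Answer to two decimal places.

N ≈ 28.88 orders per year

Annual demand D = 2,080 × 12 = 24,960.
The optimal lot size = √(2DS/H) = √(2 × 24,960 × 383 / 25.6) ≈ 864.20.
Orders per year = D / Q* = 24,960 / 864.20 ≈ 28.882.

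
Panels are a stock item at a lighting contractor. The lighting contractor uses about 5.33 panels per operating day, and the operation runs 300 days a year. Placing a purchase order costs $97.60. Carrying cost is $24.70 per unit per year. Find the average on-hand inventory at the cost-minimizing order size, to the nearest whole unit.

Annual demand D = 5.33 × 300 = 1,599.
The optimal lot size = √(2DS/H) = √(2 × 1,599 × 97.6 / 24.7) ≈ 112.41.
Average inventory = Q*/2 ≈ 112.41 / 2 = 56.206.

Average inventory ≈ 56 panels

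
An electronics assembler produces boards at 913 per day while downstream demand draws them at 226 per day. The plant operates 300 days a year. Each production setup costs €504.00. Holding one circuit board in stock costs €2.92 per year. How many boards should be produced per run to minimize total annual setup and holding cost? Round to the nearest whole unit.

Q* ≈ 5,577 boards

Annual demand D = 226 × 300 = 67,800.
Production build-up factor (1 − d/p) = 1 − 226/913 = 0.7525.
Q* = √(2DS / (H(1 − d/p))) = √(2 × 67,800 × 504 / (2.92 × 0.7525)).
= √(68,342,400 / 2.1972) ≈ 5577.129.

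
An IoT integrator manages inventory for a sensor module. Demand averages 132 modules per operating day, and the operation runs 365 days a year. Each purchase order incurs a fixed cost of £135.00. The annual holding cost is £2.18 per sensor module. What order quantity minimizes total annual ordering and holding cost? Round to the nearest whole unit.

Annual demand D = 132 × 365 = 48,180.
EOQ = √(2DS / H) = √(2 × 48,180 × 135 / 2.18).
= √(13,008,600 / 2.18) = √5,967,247.7064 ≈ 2442.795.

Q* ≈ 2,443 modules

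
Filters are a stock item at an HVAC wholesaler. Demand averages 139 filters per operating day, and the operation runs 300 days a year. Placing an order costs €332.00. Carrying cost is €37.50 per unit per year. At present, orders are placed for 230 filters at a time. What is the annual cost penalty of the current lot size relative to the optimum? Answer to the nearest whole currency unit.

Extra cost ≈ €32,282 per year

Annual demand D = 139 × 300 = 41,700.
EOQ = √(2DS/H) = √(2 × 41,700 × 332 / 37.5) ≈ 859.28.
Cost at Q* = (D/Q*)S + (Q*/2)H = √(2DSH) ≈ €32,223.13.
Cost at Q = 230: (41,700/230)×332 + (230/2)×37.5 = €60,193.04 + €4,312.50 = €64,505.54.
Excess = €64,505.54 − €32,223.13 = €32,282.42.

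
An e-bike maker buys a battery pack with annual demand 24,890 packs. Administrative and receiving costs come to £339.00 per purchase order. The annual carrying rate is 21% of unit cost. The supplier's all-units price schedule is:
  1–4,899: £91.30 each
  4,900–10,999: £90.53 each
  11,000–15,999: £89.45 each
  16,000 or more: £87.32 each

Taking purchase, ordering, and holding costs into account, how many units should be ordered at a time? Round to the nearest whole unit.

Holding cost per unit per year at price C is H = 0.21·C.
Evaluate total cost at each tier's feasible EOQ or, if the EOQ is below the tier, at the tier's minimum quantity.
EOQ at £91.30 = 938.2 (feasible in tier 1): TC = 24,890×£91.30 + (24,890/938.2)×339 + (938.2/2)×0.21×£91.30 = £2,290,444.56.
EOQ at £90.53 = 942.2 < 4900, so use break Q=4900: TC = 24,890×£90.53 + (24,890/4900.0)×339 + (4900.0/2)×0.21×£90.53 = £2,301,591.37.
EOQ at £89.45 = 947.8 < 11000, so use break Q=11000: TC = 24,890×£89.45 + (24,890/11000.0)×339 + (11000.0/2)×0.21×£89.45 = £2,330,492.31.
EOQ at £87.32 = 959.3 < 16000, so use break Q=16000: TC = 24,890×£87.32 + (24,890/16000.0)×339 + (16000.0/2)×0.21×£87.32 = £2,320,619.76.
Lowest total cost is £2,290,444.56 at Q = 938.2.

Q* ≈ 938 packs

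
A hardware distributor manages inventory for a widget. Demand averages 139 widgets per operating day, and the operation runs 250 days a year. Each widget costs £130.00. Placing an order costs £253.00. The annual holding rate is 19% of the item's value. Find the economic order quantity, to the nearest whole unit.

Q* ≈ 844 widgets

Annual demand D = 139 × 250 = 34,750.
Holding cost H = 0.19 × £130.00 = £24.7000 per unit per year.
EOQ = √(2DS / H) = √(2 × 34,750 × 253 / 24.7).
= √(17,583,500 / 24.7) = √711,882.5911 ≈ 843.731.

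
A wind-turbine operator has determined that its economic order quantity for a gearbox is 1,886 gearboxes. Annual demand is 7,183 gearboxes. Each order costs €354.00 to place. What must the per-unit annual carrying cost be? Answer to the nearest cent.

Invert the EOQ relation Q*² = 2DS/H.
From Q* = √(2DS/H): H = 2DS / Q*² = 2 × 7,183 × 354 / 1,886² = 1.4297.

H ≈ €1.43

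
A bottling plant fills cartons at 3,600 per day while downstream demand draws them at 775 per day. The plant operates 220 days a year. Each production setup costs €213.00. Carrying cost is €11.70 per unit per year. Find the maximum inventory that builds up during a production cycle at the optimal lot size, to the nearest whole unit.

I_max ≈ 2,207 cartons

Annual demand D = 775 × 220 = 170,500.
Production build-up factor (1 − d/p) = 1 − 775/3,600 = 0.7847.
Q* = √(2DS / (H(1 − d/p))) = √(2 × 170,500 × 213 / (11.7 × 0.7847)).
= √(72,633,000 / 9.1812) ≈ 2812.653.
Maximum inventory = Q*(1 − d/p) = 2812.653 × 0.7847 ≈ 2207.151.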